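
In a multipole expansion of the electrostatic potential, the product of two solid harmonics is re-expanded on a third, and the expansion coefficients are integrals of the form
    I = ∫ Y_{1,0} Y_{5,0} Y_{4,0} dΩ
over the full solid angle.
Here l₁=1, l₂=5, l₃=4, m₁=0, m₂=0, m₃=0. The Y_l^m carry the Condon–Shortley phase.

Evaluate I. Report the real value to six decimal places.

0.245532

m-sum 0 ✓  L=10 even ✓  4≤4≤6 ✓
Π(2lᵢ+1) = 3×11×9 = 297
triangle coeff Δ(1,5,4) = 1/495
Σ_t [1,1]: t=1:−1/576 = -1/576
(3j)²=5/99 [(1 5 4; 0 0 0)], sign=-1
(m-triple is (0,0,0) — same symbol as above.)
⇒ 4πI² = 25/33
I = (+1)√(25/33/(4π)) = 0.24553200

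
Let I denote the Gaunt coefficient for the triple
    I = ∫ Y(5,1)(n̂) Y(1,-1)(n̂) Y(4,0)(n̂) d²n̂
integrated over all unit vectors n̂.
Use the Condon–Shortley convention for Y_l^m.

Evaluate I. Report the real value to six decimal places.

-0.190188

Checks pass: Σm=0; 10 even; l₃=4∈[4,6].
(2·5+1)(2·1+1)(2·4+1) = 297
Δ: 2! 8! 0! / 11! → 1/495
sum: t=1:−1/576 = -1/576
3j²(5 1 4; 0 0 0) = Δ·Π!·Σ² = 5/99  (sign -1)
sum: t=0:+1/1152 = 1/1152
3j²(5 1 4; 1 -1 0) = Δ·Π!·Σ² = 1/33  (sign +1)
combine: 4πI² = 297·5/99·1/33 = 5/11
take √, sign -1: I = -0.19018827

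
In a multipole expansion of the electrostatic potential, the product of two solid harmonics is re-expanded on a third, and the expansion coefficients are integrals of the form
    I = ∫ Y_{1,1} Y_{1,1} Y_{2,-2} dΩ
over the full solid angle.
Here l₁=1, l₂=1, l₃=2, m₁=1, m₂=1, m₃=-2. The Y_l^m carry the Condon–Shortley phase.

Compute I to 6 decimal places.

Checks pass: Σm=0; 4 even; l₃=2∈[0,2].
(2·1+1)(2·1+1)(2·2+1) = 45
Δ: 0! 2! 2! / 5! → 1/30
sum: t=0:+1/1 = 1/1
3j²(1 1 2; 0 0 0) = Δ·Π!·Σ² = 2/15  (sign +1)
sum: t=0:+1/4 = 1/4
3j²(1 1 2; 1 1 -2) = Δ·Π!·Σ² = 1/5  (sign +1)
combine: 4πI² = 45·2/15·1/5 = 6/5
take √, sign +1: I = 0.30901936

0.309019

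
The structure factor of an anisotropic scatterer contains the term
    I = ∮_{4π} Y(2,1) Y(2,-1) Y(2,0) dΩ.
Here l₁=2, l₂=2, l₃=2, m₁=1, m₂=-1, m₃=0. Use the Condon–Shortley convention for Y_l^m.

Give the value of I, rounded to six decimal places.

-0.090112

m-sum 0 ✓  L=6 even ✓  0≤2≤4 ✓
Π(2lᵢ+1) = 5×5×5 = 125
triangle coeff Δ(2,2,2) = 1/630
Σ_t [0,2]: t=0:+1/8 t=1:−1/1 t=2:+1/8 = -3/4
(3j)²=2/35 [(2 2 2; 0 0 0)], sign=-1
Σ_t [0,1]: t=0:+1/2 t=1:−1/4 = 1/4
(3j)²=1/70 [(2 2 2; 1 -1 0)], sign=+1
⇒ 4πI² = 5/49
I = (-1)√(5/49/(4π)) = -0.09011188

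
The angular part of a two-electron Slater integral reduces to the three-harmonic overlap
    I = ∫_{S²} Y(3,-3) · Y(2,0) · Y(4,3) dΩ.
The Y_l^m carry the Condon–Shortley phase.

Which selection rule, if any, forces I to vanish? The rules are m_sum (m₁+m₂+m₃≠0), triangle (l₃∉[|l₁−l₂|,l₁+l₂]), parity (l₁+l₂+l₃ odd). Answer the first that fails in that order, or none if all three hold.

azimuthal sum: -3 + 0 + 3 = 0  ✓
1 ≤ 4 ≤ 5 (triangle on l)  ✓
L = 3 + 2 + 4 = 9 (odd)  ✗

parity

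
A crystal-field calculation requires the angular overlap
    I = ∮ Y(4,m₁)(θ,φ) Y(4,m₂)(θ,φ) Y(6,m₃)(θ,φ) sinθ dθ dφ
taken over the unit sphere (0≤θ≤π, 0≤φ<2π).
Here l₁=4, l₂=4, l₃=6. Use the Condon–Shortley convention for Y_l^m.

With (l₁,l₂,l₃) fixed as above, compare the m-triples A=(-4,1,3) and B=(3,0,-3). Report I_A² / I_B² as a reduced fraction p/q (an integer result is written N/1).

8/5

Shared (l₁,l₂,l₃)=(4,4,6): N and (l;000)² cancel in I_A²/I_B².
A: Δ = 2!·6!·6!/15! = 1/1261260; Racah Σ t=2..2: t=2:+1/51840 = 1/51840; ⇒ 3j(4 4 6; -4 1 3)² = 8/429, sgn -1
B: Δ = 2!·6!·6!/15! = 1/1261260; Racah Σ t=0..1: t=0:+1/11520 t=1:−1/25920 = 1/20736; ⇒ 3j(4 4 6; 3 0 -3)² = 5/429, sgn -1
I_A²/I_B² = (8/429)/(5/429) = 8/5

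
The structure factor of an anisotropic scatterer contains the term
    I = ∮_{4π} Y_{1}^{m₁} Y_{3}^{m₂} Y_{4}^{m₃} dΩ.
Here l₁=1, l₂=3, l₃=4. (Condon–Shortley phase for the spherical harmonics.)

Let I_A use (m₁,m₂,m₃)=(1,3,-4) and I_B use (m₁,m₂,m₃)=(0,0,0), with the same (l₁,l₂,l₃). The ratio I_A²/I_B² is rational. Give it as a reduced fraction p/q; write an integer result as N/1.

l's match ⇒ only the (l;m) 3-j factors differ between A and B.
A: triangle coeff Δ(1,3,4) = 1/252; Σ_t [0,0]: t=0:+1/1440 = 1/1440; (3j)²=1/9 [(1 3 4; 1 3 -4)], sign=+1
B: triangle coeff Δ(1,3,4) = 1/252; Σ_t [0,0]: t=0:+1/36 = 1/36; (3j)²=4/63 [(1 3 4; 0 0 0)], sign=+1
I_A²/I_B² = (1/9)/(4/63) = 7/4

7/4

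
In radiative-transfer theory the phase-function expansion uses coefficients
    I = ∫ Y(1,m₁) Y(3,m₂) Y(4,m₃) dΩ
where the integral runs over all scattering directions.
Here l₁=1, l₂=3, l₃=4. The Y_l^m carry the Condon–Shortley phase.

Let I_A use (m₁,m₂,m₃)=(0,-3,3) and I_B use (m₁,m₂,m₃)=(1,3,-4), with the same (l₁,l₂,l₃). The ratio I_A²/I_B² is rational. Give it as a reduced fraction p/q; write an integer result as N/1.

l's match ⇒ only the (l;m) 3-j factors differ between A and B.
A: triangle coeff Δ(1,3,4) = 1/252; Σ_t [0,0]: t=0:+1/720 = 1/720; (3j)²=1/36 [(1 3 4; 0 -3 3)], sign=-1
B: triangle coeff Δ(1,3,4) = 1/252; Σ_t [0,0]: t=0:+1/1440 = 1/1440; (3j)²=1/9 [(1 3 4; 1 3 -4)], sign=+1
I_A²/I_B² = (1/36)/(1/9) = 1/4

1/4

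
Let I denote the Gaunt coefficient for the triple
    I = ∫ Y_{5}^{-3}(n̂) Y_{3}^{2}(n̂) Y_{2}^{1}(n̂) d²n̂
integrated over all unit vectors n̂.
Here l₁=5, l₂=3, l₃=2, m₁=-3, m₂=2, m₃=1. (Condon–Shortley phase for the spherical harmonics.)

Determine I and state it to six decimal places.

m-sum 0 ✓  L=10 even ✓  2≤2≤8 ✓
Π(2lᵢ+1) = 11×7×5 = 385
triangle coeff Δ(5,3,2) = 1/2310
Σ_t [3,3]: t=3:−1/144 = -1/144
(3j)²=10/231 [(5 3 2; 0 0 0)], sign=-1
Σ_t [5,5]: t=5:−1/720 = -1/720
(3j)²=8/165 [(5 3 2; -3 2 1)], sign=+1
⇒ 4πI² = 80/99
I = (-1)√(80/99/(4π)) = -0.25358436

-0.253584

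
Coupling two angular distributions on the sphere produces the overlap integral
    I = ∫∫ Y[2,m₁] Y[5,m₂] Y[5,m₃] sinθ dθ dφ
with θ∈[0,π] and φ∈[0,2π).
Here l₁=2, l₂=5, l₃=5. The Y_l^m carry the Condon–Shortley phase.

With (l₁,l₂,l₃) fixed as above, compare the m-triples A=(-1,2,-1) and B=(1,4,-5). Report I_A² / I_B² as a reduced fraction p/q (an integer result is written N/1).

14/45

l's match ⇒ only the (l;m) 3-j factors differ between A and B.
A: triangle coeff Δ(2,5,5) = 1/38610; Σ_t [1,2]: t=1:−1/2880 t=2:+1/1440 = 1/2880; (3j)²=7/715 [(2 5 5; -1 2 -1)], sign=+1
B: triangle coeff Δ(2,5,5) = 1/38610; Σ_t [1,1]: t=1:−1/80640 = -1/80640; (3j)²=9/286 [(2 5 5; 1 4 -5)], sign=-1
I_A²/I_B² = (7/715)/(9/286) = 14/45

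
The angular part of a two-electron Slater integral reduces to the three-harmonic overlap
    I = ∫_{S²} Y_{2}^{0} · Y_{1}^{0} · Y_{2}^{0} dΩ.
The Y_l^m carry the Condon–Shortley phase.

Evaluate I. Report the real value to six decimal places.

Σlᵢ=5 odd — θ-integrand is odd under cosθ→−cosθ; I=0

0.000000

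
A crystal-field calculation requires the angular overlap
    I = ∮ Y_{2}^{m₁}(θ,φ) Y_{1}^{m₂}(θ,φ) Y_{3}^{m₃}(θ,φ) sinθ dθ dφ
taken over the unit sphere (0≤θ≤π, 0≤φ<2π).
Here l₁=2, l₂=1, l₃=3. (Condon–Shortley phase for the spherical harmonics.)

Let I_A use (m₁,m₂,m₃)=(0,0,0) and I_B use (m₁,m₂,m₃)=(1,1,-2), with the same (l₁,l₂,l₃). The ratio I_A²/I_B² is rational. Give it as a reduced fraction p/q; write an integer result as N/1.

9/10

Shared (l₁,l₂,l₃)=(2,1,3): N and (l;000)² cancel in I_A²/I_B².
A: Δ = 0!·4!·2!/7! = 1/105; Racah Σ t=0..0: t=0:+1/4 = 1/4; ⇒ 3j(2 1 3; 0 0 0)² = 3/35, sgn -1
B: Δ = 0!·4!·2!/7! = 1/105; Racah Σ t=0..0: t=0:+1/12 = 1/12; ⇒ 3j(2 1 3; 1 1 -2)² = 2/21, sgn -1
I_A²/I_B² = (3/35)/(2/21) = 9/10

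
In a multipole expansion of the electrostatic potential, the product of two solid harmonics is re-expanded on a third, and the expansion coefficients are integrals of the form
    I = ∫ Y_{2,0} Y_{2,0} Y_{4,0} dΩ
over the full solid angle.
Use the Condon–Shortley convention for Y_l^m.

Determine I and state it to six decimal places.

Checks pass: Σm=0; 8 even; l₃=4∈[0,4].
(2·2+1)(2·2+1)(2·4+1) = 225
Δ: 0! 4! 4! / 9! → 1/630
sum: t=0:+1/16 = 1/16
3j²(2 2 4; 0 0 0) = Δ·Π!·Σ² = 2/35  (sign +1)
(m-triple is (0,0,0) — same symbol as above.)
combine: 4πI² = 225·2/35·2/35 = 36/49
take √, sign +1: I = 0.24179554

0.241796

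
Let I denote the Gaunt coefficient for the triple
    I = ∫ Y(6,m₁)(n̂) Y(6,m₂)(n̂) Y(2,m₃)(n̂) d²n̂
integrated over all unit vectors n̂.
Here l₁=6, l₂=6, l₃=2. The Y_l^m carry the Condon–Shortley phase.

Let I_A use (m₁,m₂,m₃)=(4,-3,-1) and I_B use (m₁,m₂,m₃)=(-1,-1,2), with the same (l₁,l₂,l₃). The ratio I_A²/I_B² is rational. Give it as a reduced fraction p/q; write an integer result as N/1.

5/6

l's match ⇒ only the (l;m) 3-j factors differ between A and B.
A: triangle coeff Δ(6,6,2) = 1/90090; Σ_t [1,2]: t=1:−1/725760 t=2:+1/161280 = 1/207360; (3j)²=7/286 [(6 6 2; 4 -3 -1)], sign=-1
B: triangle coeff Δ(6,6,2) = 1/90090; Σ_t [5,5]: t=5:−1/57600 = -1/57600; (3j)²=21/715 [(6 6 2; -1 -1 2)], sign=-1
I_A²/I_B² = (7/286)/(21/715) = 5/6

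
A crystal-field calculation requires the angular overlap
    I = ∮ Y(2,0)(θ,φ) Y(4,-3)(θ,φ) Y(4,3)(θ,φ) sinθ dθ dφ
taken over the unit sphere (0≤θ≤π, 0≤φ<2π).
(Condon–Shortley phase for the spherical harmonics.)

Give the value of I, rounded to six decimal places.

0.057344

m-sum 0 ✓  L=10 even ✓  2≤4≤6 ✓
Π(2lᵢ+1) = 5×9×9 = 405
triangle coeff Δ(2,4,4) = 1/13860
Σ_t [0,2]: t=0:+1/192 t=1:−1/36 t=2:+1/192 = -5/288
(3j)²=20/693 [(2 4 4; 0 0 0)], sign=-1
Σ_t [0,1]: t=0:+1/480 t=1:−1/720 = 1/1440
(3j)²=7/1980 [(2 4 4; 0 -3 3)], sign=-1
⇒ 4πI² = 5/121
I = (+1)√(5/121/(4π)) = 0.05734392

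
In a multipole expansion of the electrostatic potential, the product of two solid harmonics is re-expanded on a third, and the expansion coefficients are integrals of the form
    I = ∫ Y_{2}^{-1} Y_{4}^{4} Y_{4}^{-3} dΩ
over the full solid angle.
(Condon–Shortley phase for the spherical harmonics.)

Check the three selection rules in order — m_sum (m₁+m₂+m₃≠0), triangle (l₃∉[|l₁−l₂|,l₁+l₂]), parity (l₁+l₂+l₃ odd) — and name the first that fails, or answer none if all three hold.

none

azimuthal sum: -1 + 4 − 3 = 0  ✓
2 ≤ 4 ≤ 6 (triangle on l)  ✓
L = 2 + 4 + 4 = 10 (even)  ✓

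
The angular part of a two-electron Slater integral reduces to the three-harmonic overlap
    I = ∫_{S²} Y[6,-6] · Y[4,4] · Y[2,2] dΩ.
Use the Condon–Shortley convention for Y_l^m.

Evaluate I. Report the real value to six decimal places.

m-sum 0 ✓  L=12 even ✓  2≤2≤10 ✓
Π(2lᵢ+1) = 13×9×5 = 585
triangle coeff Δ(6,4,2) = 1/6435
Σ_t [4,4]: t=4:+1/2304 = 1/2304
(3j)²=5/143 [(6 4 2; 0 0 0)], sign=+1
Σ_t [8,8]: t=8:+1/967680 = 1/967680
(3j)²=1/13 [(6 4 2; -6 4 2)], sign=+1
⇒ 4πI² = 225/143
I = (+1)√(225/143/(4π)) = 0.35384927

0.353849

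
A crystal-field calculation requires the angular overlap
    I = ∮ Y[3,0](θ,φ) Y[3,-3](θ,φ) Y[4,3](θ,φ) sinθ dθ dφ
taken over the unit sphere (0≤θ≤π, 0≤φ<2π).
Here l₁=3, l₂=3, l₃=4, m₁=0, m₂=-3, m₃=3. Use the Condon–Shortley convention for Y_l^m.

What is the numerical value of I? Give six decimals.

Checks pass: Σm=0; 10 even; l₃=4∈[0,6].
(2·3+1)(2·3+1)(2·4+1) = 441
Δ: 2! 4! 4! / 11! → 1/34650
sum: t=0:+1/72 t=1:−1/16 t=2:+1/72 = -5/144
3j²(3 3 4; 0 0 0) = Δ·Π!·Σ² = 2/77  (sign -1)
sum: t=0:+1/288 = 1/288
3j²(3 3 4; 0 -3 3) = Δ·Π!·Σ² = 1/22  (sign -1)
combine: 4πI² = 441·2/77·1/22 = 63/121
take √, sign +1: I = 0.20355073

0.203551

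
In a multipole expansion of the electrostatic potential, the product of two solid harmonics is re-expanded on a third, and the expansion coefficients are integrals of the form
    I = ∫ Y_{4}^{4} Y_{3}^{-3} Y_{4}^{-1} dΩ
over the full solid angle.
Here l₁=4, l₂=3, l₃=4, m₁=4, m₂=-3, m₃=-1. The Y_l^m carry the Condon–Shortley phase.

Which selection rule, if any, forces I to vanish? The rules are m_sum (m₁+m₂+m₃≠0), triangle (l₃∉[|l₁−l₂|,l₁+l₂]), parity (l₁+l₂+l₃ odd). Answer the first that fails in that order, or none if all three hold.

m₁+m₂+m₃ = 4 − 3 − 1 = 0  ✓
triangle: |4−3|=1 ≤ l₃=4 ≤ 4+3=7  ✓
parity: l₁+l₂+l₃ = 11 is odd  ✗

parity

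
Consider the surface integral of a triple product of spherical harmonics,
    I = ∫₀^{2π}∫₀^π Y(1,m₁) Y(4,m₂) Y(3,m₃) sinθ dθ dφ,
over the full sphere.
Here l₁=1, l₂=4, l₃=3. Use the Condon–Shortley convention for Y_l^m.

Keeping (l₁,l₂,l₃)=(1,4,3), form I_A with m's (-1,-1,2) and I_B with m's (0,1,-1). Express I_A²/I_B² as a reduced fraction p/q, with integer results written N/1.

Same 1,4,3: normalisation and zero-m 3j drop out of the ratio.
A: Δ: 2! 0! 6! / 9! → 1/252; sum: t=2:+1/240 = 1/240; 3j²(1 4 3; -1 -1 2) = Δ·Π!·Σ² = 1/84  (sign -1)
B: Δ: 2! 0! 6! / 9! → 1/252; sum: t=1:−1/48 = -1/48; 3j²(1 4 3; 0 1 -1) = Δ·Π!·Σ² = 5/84  (sign -1)
I_A²/I_B² = (1/84)/(5/84) = 1/5

1/5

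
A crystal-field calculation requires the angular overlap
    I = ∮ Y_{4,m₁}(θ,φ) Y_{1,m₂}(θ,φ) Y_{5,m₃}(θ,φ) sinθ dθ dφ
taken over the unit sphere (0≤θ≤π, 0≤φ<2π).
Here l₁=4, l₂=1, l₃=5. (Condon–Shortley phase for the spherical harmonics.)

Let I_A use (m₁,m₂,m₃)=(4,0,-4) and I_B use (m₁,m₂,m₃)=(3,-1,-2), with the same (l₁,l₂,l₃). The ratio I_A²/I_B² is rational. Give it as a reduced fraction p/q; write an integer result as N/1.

3/1

Same 4,1,5: normalisation and zero-m 3j drop out of the ratio.
A: Δ: 0! 8! 2! / 11! → 1/495; sum: t=0:+1/40320 = 1/40320; 3j²(4 1 5; 4 0 -4) = Δ·Π!·Σ² = 1/55  (sign -1)
B: Δ: 0! 8! 2! / 11! → 1/495; sum: t=0:+1/10080 = 1/10080; 3j²(4 1 5; 3 -1 -2) = Δ·Π!·Σ² = 1/165  (sign -1)
I_A²/I_B² = (1/55)/(1/165) = 3/1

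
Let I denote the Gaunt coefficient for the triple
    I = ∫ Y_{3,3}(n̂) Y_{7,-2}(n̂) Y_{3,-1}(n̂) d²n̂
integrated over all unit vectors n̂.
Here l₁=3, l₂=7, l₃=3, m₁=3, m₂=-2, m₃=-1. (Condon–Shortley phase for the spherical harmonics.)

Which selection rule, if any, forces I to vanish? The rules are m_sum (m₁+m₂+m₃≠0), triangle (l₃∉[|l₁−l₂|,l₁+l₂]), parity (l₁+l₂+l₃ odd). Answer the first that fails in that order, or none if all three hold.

Σmᵢ = 0  ✓
l₃∈[|l₁−l₂|,l₁+l₂]=[4,10], have l₃=3  ✗
Σlᵢ = 13 ⇒ odd

triangle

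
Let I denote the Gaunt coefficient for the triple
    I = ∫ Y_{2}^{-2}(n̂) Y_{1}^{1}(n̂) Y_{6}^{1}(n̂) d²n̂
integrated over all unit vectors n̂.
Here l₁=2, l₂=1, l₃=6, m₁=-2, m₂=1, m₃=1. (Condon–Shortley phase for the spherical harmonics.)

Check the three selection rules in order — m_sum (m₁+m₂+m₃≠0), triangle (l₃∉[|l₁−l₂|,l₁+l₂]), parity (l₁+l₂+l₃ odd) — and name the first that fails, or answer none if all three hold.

azimuthal sum: -2 + 1 + 1 = 0  ✓
1 ≤ 6 ≤ 3 (triangle on l)  ✗
L = 2 + 1 + 6 = 9 (odd)

triangle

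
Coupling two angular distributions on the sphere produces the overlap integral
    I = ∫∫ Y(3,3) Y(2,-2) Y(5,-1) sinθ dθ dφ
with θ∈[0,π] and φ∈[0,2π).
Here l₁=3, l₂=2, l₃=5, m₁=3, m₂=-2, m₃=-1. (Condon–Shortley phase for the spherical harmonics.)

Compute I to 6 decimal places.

Checks pass: Σm=0; 10 even; l₃=5∈[1,5].
(2·3+1)(2·2+1)(2·5+1) = 385
Δ: 0! 6! 4! / 11! → 1/2310
sum: t=0:+1/144 = 1/144
3j²(3 2 5; 0 0 0) = Δ·Π!·Σ² = 10/231  (sign -1)
sum: t=0:+1/17280 = 1/17280
3j²(3 2 5; 3 -2 -1) = Δ·Π!·Σ² = 1/2310  (sign +1)
combine: 4πI² = 385·10/231·1/2310 = 5/693
take √, sign -1: I = -0.02396147

-0.023961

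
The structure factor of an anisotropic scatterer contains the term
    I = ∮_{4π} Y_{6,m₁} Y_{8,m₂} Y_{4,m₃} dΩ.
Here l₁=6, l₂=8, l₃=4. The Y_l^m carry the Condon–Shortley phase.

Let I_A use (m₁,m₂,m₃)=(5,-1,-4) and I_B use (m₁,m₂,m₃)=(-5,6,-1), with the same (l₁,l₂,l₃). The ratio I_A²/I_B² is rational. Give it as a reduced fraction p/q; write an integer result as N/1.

28/429

Same 6,8,4: normalisation and zero-m 3j drop out of the ratio.
A: Δ: 10! 2! 6! / 19! → 1/23279256; sum: t=1:−1/522547200 = -1/522547200; 3j²(6 8 4; 5 -1 -4) = Δ·Π!·Σ² = 35/75582  (sign -1)
B: Δ: 10! 2! 6! / 19! → 1/23279256; sum: t=9:−1/87091200 t=10:+1/174182400 = -1/174182400; 3j²(6 8 4; -5 6 -1) = Δ·Π!·Σ² = 55/7752  (sign +1)
I_A²/I_B² = (35/75582)/(55/7752) = 28/429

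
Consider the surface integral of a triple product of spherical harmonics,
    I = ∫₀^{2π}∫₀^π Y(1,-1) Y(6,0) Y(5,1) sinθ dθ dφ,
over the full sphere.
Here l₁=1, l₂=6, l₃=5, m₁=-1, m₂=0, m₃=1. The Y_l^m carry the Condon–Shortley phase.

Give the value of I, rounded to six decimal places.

0.158246

Rules hold: Σm=0, L=12 even, 5≤5≤7.
N = 3·13·11 = 429
Δ = 2!·0!·10!/13! = 1/858
Racah Σ t=1..1: t=1:−1/14400 = -1/14400
⇒ 3j(1 6 5; 0 0 0)² = 6/143, sgn +1
Racah Σ t=2..2: t=2:+1/34560 = 1/34560
⇒ 3j(1 6 5; -1 0 1)² = 5/286, sgn +1
4πI² = N·(3j₀)²·(3jₘ)² = 45/143
I = +1·√(0.314685/4π) = 0.15824621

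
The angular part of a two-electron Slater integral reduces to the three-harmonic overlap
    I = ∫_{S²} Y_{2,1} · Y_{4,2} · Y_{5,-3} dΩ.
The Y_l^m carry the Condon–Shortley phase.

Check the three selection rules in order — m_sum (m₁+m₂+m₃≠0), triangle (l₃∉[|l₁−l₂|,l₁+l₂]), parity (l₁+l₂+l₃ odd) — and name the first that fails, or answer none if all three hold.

parity

Σmᵢ = 0  ✓
l₃∈[|l₁−l₂|,l₁+l₂]=[2,6], have l₃=5  ✓
Σlᵢ = 11 ⇒ odd  ✗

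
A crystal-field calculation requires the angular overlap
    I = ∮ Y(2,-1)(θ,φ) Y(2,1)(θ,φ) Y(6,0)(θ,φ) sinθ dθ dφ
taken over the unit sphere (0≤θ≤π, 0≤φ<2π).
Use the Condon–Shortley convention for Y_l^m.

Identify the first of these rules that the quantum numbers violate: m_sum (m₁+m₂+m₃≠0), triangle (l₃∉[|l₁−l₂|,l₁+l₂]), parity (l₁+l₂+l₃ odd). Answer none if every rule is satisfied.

azimuthal sum: -1 + 1 + 0 = 0  ✓
0 ≤ 6 ≤ 4 (triangle on l)  ✗
L = 2 + 2 + 6 = 10 (even)

triangle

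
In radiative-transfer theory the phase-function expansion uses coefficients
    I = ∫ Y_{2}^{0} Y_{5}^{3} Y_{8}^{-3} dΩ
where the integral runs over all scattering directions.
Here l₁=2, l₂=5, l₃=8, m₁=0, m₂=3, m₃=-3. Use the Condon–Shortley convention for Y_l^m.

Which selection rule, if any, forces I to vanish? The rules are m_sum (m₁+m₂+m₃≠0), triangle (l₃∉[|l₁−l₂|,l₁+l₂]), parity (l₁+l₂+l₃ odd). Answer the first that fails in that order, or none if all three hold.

azimuthal sum: 0 + 3 − 3 = 0  ✓
3 ≤ 8 ≤ 7 (triangle on l)  ✗
L = 2 + 5 + 8 = 15 (odd)

triangle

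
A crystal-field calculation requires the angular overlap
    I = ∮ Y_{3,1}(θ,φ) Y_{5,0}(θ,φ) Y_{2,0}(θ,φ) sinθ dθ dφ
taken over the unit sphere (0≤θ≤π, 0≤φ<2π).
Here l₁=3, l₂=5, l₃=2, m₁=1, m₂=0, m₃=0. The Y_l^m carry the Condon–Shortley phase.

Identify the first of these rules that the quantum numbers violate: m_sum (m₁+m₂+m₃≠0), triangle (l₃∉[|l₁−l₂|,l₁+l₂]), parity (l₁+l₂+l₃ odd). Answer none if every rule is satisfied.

m₁+m₂+m₃ = 1 + 0 + 0 = 1  ✗
triangle: |3−5|=2 ≤ l₃=2 ≤ 3+5=8
parity: l₁+l₂+l₃ = 10 is even

m_sum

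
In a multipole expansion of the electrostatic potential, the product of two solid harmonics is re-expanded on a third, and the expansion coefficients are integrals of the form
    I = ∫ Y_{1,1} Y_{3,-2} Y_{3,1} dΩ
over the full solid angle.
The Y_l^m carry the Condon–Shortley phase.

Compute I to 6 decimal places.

0.000000

l₁+l₂+l₃=7 is odd: 3j(l;000)=0 ⇒ I=0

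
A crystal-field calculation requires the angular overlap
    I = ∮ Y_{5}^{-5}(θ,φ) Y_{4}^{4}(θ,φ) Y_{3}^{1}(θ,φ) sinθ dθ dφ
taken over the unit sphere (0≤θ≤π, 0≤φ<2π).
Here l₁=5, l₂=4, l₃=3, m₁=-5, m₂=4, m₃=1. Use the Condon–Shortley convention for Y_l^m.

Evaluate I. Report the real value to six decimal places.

0.189625

Rules hold: Σm=0, L=12 even, 1≤3≤9.
N = 11·9·7 = 693
Δ = 6!·4!·2!/13! = 1/180180
Racah Σ t=2..4: t=2:+1/576 t=3:−1/144 t=4:+1/576 = -1/288
⇒ 3j(5 4 3; 0 0 0)² = 20/1001, sgn +1
Racah Σ t=6..6: t=6:+1/34560 = 1/34560
⇒ 3j(5 4 3; -5 4 1)² = 14/429, sgn +1
4πI² = N·(3j₀)²·(3jₘ)² = 840/1859
I = +1·√(0.451856/4π) = 0.18962475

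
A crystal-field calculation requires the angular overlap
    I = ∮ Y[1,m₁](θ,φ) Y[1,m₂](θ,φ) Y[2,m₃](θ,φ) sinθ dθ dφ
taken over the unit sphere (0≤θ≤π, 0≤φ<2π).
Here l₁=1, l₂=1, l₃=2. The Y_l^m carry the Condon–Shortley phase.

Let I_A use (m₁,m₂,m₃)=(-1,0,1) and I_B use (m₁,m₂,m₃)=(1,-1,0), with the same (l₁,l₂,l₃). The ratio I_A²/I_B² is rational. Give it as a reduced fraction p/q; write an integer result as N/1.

3/1

Shared (l₁,l₂,l₃)=(1,1,2): N and (l;000)² cancel in I_A²/I_B².
A: Δ = 0!·2!·2!/5! = 1/30; Racah Σ t=0..0: t=0:+1/2 = 1/2; ⇒ 3j(1 1 2; -1 0 1)² = 1/10, sgn -1
B: Δ = 0!·2!·2!/5! = 1/30; Racah Σ t=0..0: t=0:+1/4 = 1/4; ⇒ 3j(1 1 2; 1 -1 0)² = 1/30, sgn +1
I_A²/I_B² = (1/10)/(1/30) = 3/1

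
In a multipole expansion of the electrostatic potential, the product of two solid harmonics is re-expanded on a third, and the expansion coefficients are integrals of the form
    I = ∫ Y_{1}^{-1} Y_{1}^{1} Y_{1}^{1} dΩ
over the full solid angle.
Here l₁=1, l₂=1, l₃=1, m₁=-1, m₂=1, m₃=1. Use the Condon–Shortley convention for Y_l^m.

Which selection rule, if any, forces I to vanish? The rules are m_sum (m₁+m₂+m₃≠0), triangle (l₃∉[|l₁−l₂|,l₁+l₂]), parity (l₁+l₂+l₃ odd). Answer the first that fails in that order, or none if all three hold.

m₁+m₂+m₃ = -1 + 1 + 1 = 1  ✗
triangle: |1−1|=0 ≤ l₃=1 ≤ 1+1=2
parity: l₁+l₂+l₃ = 3 is odd

m_sum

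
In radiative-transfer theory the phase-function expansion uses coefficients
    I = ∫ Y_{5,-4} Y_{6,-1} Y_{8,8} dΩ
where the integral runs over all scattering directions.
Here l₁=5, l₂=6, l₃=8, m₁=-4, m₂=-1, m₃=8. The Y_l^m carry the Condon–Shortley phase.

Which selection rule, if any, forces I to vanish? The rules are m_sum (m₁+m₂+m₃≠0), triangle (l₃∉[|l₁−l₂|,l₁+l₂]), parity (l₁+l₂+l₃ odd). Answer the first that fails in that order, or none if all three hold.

Σmᵢ = 3  ✗
l₃∈[|l₁−l₂|,l₁+l₂]=[1,11], have l₃=8
Σlᵢ = 19 ⇒ odd

m_sum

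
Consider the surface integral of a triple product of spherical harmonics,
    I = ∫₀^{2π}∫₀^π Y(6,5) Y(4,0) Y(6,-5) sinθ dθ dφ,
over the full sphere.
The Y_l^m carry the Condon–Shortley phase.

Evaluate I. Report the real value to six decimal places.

0.099563

Rules hold: Σm=0, L=16 even, 2≤6≤10.
N = 13·9·13 = 1521
Δ = 4!·8!·4!/17! = 1/15315300
Racah Σ t=0..4: t=0:+1/829440 t=1:−1/25920 t=2:+1/9216 t=3:−1/25920 t=4:+1/829440 = 7/207360
⇒ 3j(6 4 6; 0 0 0)² = 28/2431, sgn +1
Racah Σ t=0..1: t=0:+1/2903040 t=1:−1/1451520 = -1/2903040
⇒ 3j(6 4 6; 5 0 -5)² = 11/1547, sgn +1
4πI² = N·(3j₀)²·(3jₘ)² = 36/289
I = +1·√(0.124567/4π) = 0.09956287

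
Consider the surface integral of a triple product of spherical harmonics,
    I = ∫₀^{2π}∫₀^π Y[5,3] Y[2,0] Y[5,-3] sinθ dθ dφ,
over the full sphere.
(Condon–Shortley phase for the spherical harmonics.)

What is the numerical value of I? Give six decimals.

Rules hold: Σm=0, L=12 even, 3≤5≤7.
N = 11·5·11 = 605
Δ = 2!·8!·2!/13! = 1/38610
Racah Σ t=0..2: t=0:+1/2880 t=1:−1/576 t=2:+1/2880 = -1/960
⇒ 3j(5 2 5; 0 0 0)² = 10/429, sgn +1
Racah Σ t=0..2: t=0:+1/5760 t=1:−1/5040 t=2:+1/161280 = -1/53760
⇒ 3j(5 2 5; 3 0 -3)² = 1/4290, sgn -1
4πI² = N·(3j₀)²·(3jₘ)² = 5/1521
I = -1·√(0.00328731/4π) = -0.01617393

-0.016174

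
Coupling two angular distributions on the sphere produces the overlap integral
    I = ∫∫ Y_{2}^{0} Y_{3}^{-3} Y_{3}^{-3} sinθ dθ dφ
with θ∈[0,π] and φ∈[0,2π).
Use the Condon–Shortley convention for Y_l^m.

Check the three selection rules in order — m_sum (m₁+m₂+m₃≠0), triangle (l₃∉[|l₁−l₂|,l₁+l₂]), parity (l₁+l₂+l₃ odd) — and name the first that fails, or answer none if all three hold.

m_sum

Σmᵢ = -6  ✗
l₃∈[|l₁−l₂|,l₁+l₂]=[1,5], have l₃=3
Σlᵢ = 8 ⇒ even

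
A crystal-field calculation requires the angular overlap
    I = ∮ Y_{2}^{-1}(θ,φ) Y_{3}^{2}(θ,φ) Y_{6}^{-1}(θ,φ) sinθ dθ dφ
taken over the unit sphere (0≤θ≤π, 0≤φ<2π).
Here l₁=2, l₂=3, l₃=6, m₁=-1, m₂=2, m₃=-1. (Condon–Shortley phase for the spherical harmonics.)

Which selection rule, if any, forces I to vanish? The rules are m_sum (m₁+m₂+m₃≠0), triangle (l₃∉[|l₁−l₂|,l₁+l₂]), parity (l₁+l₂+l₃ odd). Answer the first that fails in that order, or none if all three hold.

triangle

Σmᵢ = 0  ✓
l₃∈[|l₁−l₂|,l₁+l₂]=[1,5], have l₃=6  ✗
Σlᵢ = 11 ⇒ odd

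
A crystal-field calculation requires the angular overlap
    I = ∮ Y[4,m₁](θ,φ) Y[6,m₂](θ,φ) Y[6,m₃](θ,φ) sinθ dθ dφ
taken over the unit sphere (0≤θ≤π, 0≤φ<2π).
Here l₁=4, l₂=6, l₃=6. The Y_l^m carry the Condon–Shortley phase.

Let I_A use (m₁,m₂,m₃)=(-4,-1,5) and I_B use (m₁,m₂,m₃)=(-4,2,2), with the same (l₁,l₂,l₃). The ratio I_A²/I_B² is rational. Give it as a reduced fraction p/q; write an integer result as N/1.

33/98

Shared (l₁,l₂,l₃)=(4,6,6): N and (l;000)² cancel in I_A²/I_B².
A: Δ = 4!·4!·8!/17! = 1/15315300; Racah Σ t=4..4: t=4:+1/2903040 = 1/2903040; ⇒ 3j(4 6 6; -4 -1 5)² = 5/663, sgn -1
B: Δ = 4!·4!·8!/17! = 1/15315300; Racah Σ t=4..4: t=4:+1/331776 = 1/331776; ⇒ 3j(4 6 6; -4 2 2)² = 490/21879, sgn +1
I_A²/I_B² = (5/663)/(490/21879) = 33/98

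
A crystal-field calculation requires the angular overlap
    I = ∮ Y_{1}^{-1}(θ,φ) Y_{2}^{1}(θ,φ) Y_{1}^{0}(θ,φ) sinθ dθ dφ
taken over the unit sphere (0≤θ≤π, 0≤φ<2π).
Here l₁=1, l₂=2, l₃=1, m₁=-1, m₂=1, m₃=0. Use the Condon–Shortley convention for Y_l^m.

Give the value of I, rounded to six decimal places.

-0.218510

m-sum 0 ✓  L=4 even ✓  1≤1≤3 ✓
Π(2lᵢ+1) = 3×5×3 = 45
triangle coeff Δ(1,2,1) = 1/30
Σ_t [1,1]: t=1:−1/1 = -1/1
(3j)²=2/15 [(1 2 1; 0 0 0)], sign=+1
Σ_t [2,2]: t=2:+1/2 = 1/2
(3j)²=1/10 [(1 2 1; -1 1 0)], sign=-1
⇒ 4πI² = 3/5
I = (-1)√(3/5/(4π)) = -0.21850969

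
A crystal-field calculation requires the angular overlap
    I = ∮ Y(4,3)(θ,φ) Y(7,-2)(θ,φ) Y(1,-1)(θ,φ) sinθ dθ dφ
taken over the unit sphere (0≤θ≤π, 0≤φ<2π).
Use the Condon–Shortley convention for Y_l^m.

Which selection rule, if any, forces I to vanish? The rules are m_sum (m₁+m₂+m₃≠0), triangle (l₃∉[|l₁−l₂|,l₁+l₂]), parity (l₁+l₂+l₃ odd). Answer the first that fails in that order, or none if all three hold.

triangle

azimuthal sum: 3 − 2 − 1 = 0  ✓
3 ≤ 1 ≤ 11 (triangle on l)  ✗
L = 4 + 7 + 1 = 12 (even)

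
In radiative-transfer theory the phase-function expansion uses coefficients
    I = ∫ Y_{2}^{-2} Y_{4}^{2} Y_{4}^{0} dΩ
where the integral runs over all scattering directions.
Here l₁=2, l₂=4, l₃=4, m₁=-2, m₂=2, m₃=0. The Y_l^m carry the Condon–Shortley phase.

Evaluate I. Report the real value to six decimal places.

Rules hold: Σm=0, L=10 even, 2≤4≤6.
N = 5·9·9 = 405
Δ = 2!·2!·6!/11! = 1/13860
Racah Σ t=0..2: t=0:+1/192 t=1:−1/36 t=2:+1/192 = -5/288
⇒ 3j(2 4 4; 0 0 0)² = 20/693, sgn -1
Racah Σ t=2..2: t=2:+1/192 = 1/192
⇒ 3j(2 4 4; -2 2 0)² = 3/77, sgn +1
4πI² = N·(3j₀)²·(3jₘ)² = 2700/5929
I = -1·√(0.455389/4π) = -0.19036462

-0.190365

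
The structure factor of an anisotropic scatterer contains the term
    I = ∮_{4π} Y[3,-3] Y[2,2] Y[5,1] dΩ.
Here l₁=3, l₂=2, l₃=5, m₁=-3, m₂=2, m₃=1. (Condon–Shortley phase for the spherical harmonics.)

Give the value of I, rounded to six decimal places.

Rules hold: Σm=0, L=10 even, 1≤5≤5.
N = 7·5·11 = 385
Δ = 0!·6!·4!/11! = 1/2310
Racah Σ t=0..0: t=0:+1/144 = 1/144
⇒ 3j(3 2 5; 0 0 0)² = 10/231, sgn -1
Racah Σ t=0..0: t=0:+1/17280 = 1/17280
⇒ 3j(3 2 5; -3 2 1)² = 1/2310, sgn +1
4πI² = N·(3j₀)²·(3jₘ)² = 5/693
I = -1·√(0.00721501/4π) = -0.02396147

-0.023961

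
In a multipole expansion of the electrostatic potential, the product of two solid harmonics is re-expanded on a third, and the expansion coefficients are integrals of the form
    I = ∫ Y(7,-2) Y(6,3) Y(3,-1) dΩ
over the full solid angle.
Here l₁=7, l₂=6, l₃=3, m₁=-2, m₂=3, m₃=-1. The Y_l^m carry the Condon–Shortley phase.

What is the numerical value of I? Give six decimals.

-0.122872

m-sum 0 ✓  L=16 even ✓  1≤3≤13 ✓
Π(2lᵢ+1) = 15×13×7 = 1365
triangle coeff Δ(7,6,3) = 1/2042040
Σ_t [4,6]: t=4:+1/207360 t=5:−1/57600 t=6:+1/207360 = -1/129600
(3j)²=168/12155 [(7 6 3; 0 0 0)], sign=+1
Σ_t [7,9]: t=7:−1/241920 t=8:+1/483840 t=9:−1/17418240 = -37/17418240
(3j)²=1369/136136 [(7 6 3; -2 3 -1)], sign=-1
⇒ 4πI² = 86247/454597
I = (-1)√(86247/454597/(4π)) = -0.12287224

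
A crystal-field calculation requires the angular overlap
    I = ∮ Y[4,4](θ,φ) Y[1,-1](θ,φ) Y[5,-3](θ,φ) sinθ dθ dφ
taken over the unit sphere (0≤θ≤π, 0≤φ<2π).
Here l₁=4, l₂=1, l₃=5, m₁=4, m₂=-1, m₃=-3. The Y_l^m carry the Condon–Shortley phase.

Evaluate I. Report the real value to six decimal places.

-0.049106

Rules hold: Σm=0, L=10 even, 3≤5≤5.
N = 9·3·11 = 297
Δ = 0!·8!·2!/11! = 1/495
Racah Σ t=0..0: t=0:+1/576 = 1/576
⇒ 3j(4 1 5; 0 0 0)² = 5/99, sgn -1
Racah Σ t=0..0: t=0:+1/80640 = 1/80640
⇒ 3j(4 1 5; 4 -1 -3)² = 1/495, sgn +1
4πI² = N·(3j₀)²·(3jₘ)² = 1/33
I = -1·√(0.030303/4π) = -0.04910640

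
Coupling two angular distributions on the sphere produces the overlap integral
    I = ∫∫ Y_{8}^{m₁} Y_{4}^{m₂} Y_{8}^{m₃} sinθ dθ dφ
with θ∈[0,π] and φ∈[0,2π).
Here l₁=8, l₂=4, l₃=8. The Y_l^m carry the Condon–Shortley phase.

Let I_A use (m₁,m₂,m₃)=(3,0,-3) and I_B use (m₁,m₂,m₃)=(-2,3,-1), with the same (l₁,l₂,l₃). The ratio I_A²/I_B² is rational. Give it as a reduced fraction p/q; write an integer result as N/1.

1/8

Same 8,4,8: normalisation and zero-m 3j drop out of the ratio.
A: Δ: 4! 12! 4! / 21! → 1/185175900; sum: t=0:+1/348364800 t=1:−1/34836480 t=2:+1/34836480 t=3:−1/261273600 t=4:+1/22992076800 = -1/1094860800; 3j²(8 4 8; 3 0 -3) = Δ·Π!·Σ² = 1/16796  (sign +1)
B: Δ: 4! 12! 4! / 21! → 1/185175900; sum: t=3:−1/87091200 t=4:+1/74649600 = 1/522547200; 3j²(8 4 8; -2 3 -1) = Δ·Π!·Σ² = 2/4199  (sign -1)
I_A²/I_B² = (1/16796)/(2/4199) = 1/8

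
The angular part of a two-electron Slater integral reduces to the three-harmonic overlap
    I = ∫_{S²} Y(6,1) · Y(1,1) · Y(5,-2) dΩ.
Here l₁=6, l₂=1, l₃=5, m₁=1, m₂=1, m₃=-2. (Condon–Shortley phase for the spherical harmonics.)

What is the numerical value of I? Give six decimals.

-0.129207

Rules hold: Σm=0, L=12 even, 5≤5≤7.
N = 13·3·11 = 429
Δ = 2!·10!·0!/13! = 1/858
Racah Σ t=1..1: t=1:−1/14400 = -1/14400
⇒ 3j(6 1 5; 0 0 0)² = 6/143, sgn +1
Racah Σ t=2..2: t=2:+1/60480 = 1/60480
⇒ 3j(6 1 5; 1 1 -2)² = 5/429, sgn -1
4πI² = N·(3j₀)²·(3jₘ)² = 30/143
I = -1·√(0.20979/4π) = -0.12920749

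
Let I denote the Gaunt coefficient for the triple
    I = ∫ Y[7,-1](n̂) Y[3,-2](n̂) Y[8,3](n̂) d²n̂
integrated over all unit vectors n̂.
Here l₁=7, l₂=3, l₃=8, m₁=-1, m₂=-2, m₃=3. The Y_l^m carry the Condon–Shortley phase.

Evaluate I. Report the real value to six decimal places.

Checks pass: Σm=0; 18 even; l₃=8∈[4,10].
(2·7+1)(2·3+1)(2·8+1) = 1785
Δ: 2! 12! 4! / 19! → 1/5290740
sum: t=0:+1/7257600 t=1:−1/2073600 t=2:+1/7257600 = -1/4838400
3j²(7 3 8; 0 0 0) = Δ·Π!·Σ² = 252/20995  (sign -1)
sum: t=0:+1/11612160 t=1:−1/14515200 = 1/58060800
3j²(7 3 8; -1 -2 3) = Δ·Π!·Σ² = 55/58786  (sign -1)
combine: 4πI² = 1785·252/20995·55/58786 = 20790/1037153
take √, sign +1: I = 0.03993934

0.039939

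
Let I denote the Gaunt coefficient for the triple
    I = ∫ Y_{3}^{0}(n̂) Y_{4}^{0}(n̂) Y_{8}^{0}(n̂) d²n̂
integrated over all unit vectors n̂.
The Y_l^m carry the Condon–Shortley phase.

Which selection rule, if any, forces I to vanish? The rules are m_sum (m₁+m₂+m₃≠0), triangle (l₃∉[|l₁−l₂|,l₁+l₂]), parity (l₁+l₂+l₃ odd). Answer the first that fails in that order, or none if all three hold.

triangle

m₁+m₂+m₃ = 0 + 0 + 0 = 0  ✓
triangle: |3−4|=1 ≤ l₃=8 ≤ 3+4=7  ✗
parity: l₁+l₂+l₃ = 15 is odd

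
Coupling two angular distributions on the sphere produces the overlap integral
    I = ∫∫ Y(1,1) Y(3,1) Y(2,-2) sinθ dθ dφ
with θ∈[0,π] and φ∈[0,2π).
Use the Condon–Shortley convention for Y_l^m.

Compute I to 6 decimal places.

-0.082589

Rules hold: Σm=0, L=6 even, 2≤2≤4.
N = 3·7·5 = 105
Δ = 2!·0!·4!/7! = 1/105
Racah Σ t=1..1: t=1:−1/4 = -1/4
⇒ 3j(1 3 2; 0 0 0)² = 3/35, sgn -1
Racah Σ t=0..0: t=0:+1/48 = 1/48
⇒ 3j(1 3 2; 1 1 -2)² = 1/105, sgn +1
4πI² = N·(3j₀)²·(3jₘ)² = 3/35
I = -1·√(0.0857143/4π) = -0.08258890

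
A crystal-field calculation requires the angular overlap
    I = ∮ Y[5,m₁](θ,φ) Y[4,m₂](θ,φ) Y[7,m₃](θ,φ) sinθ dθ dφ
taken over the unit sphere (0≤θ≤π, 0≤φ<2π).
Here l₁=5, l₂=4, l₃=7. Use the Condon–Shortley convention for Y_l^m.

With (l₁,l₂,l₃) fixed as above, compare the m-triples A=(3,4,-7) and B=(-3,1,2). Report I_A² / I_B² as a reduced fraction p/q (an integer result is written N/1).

28028/26569

l's match ⇒ only the (l;m) 3-j factors differ between A and B.
A: triangle coeff Δ(5,4,7) = 1/6126120; Σ_t [2,2]: t=2:+1/58060800 = 1/58060800; (3j)²=7/510 [(5 4 7; 3 4 -7)], sign=+1
B: triangle coeff Δ(5,4,7) = 1/6126120; Σ_t [0,2]: t=0:+1/9676800 t=1:−1/241920 t=2:+1/103680 = 163/29030400; (3j)²=26569/2042040 [(5 4 7; -3 1 2)], sign=-1
I_A²/I_B² = (7/510)/(26569/2042040) = 28028/26569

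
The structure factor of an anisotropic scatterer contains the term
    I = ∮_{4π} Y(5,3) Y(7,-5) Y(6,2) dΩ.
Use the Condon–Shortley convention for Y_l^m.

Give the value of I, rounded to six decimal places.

0.010531

Rules hold: Σm=0, L=18 even, 2≤6≤12.
N = 11·15·13 = 2145
Δ = 6!·4!·8!/19! = 1/174594420
Racah Σ t=1..5: t=1:−1/4147200 t=2:+1/207360 t=3:−1/82944 t=4:+1/207360 t=5:−1/4147200 = -1/345600
⇒ 3j(5 7 6; 0 0 0)² = 420/46189, sgn -1
Racah Σ t=0..2: t=0:+1/4147200 t=1:−1/3628800 t=2:+1/46448640 = -1/77414400
⇒ 3j(5 7 6; 3 -5 2)² = 3/41990, sgn -1
4πI² = N·(3j₀)²·(3jₘ)² = 1890/1356277
I = +1·√(0.00139352/4π) = 0.01053057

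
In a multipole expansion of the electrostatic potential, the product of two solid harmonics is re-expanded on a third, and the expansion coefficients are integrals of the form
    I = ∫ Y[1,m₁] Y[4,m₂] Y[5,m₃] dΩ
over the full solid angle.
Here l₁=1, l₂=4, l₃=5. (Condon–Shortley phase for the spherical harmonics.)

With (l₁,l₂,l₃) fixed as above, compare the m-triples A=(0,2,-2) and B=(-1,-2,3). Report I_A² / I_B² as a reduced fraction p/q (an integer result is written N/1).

3/4

Same 1,4,5: normalisation and zero-m 3j drop out of the ratio.
A: Δ: 0! 2! 8! / 11! → 1/495; sum: t=0:+1/1440 = 1/1440; 3j²(1 4 5; 0 2 -2) = Δ·Π!·Σ² = 7/165  (sign -1)
B: Δ: 0! 2! 8! / 11! → 1/495; sum: t=0:+1/2880 = 1/2880; 3j²(1 4 5; -1 -2 3) = Δ·Π!·Σ² = 28/495  (sign +1)
I_A²/I_B² = (7/165)/(28/495) = 3/4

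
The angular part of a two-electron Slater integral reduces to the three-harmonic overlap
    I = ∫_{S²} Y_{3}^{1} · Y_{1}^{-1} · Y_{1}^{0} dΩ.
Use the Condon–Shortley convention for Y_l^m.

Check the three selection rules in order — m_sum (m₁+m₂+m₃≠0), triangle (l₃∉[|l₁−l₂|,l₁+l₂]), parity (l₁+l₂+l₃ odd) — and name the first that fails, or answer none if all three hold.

triangle

m₁+m₂+m₃ = 1 − 1 + 0 = 0  ✓
triangle: |3−1|=2 ≤ l₃=1 ≤ 3+1=4  ✗
parity: l₁+l₂+l₃ = 5 is odd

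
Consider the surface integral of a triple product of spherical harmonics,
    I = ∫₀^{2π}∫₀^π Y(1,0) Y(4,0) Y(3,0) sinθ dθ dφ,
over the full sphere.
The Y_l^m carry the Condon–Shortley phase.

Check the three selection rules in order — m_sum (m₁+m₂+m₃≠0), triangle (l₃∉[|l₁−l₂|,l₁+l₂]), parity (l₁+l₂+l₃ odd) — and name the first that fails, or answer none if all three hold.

none

azimuthal sum: 0 + 0 + 0 = 0  ✓
3 ≤ 3 ≤ 5 (triangle on l)  ✓
L = 1 + 4 + 3 = 8 (even)  ✓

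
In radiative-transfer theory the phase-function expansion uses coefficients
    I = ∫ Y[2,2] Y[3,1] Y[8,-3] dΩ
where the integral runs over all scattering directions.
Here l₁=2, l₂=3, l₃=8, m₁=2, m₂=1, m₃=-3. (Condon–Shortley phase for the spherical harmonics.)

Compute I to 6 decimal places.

0.000000

|2−3|≤8≤2+3 violated ⇒ I = 0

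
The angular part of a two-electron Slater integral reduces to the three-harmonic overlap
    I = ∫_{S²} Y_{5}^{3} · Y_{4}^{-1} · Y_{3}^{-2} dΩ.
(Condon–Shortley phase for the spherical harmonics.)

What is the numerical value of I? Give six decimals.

m-sum 0 ✓  L=12 even ✓  1≤3≤9 ✓
Π(2lᵢ+1) = 11×9×7 = 693
triangle coeff Δ(5,4,3) = 1/180180
Σ_t [2,4]: t=2:+1/576 t=3:−1/144 t=4:+1/576 = -1/288
(3j)²=20/1001 [(5 4 3; 0 0 0)], sign=+1
Σ_t [1,2]: t=1:−1/1440 t=2:+1/1152 = 1/5760
(3j)²=1/858 [(5 4 3; 3 -1 -2)], sign=-1
⇒ 4πI² = 30/1859
I = (-1)√(30/1859/(4π)) = -0.03583571

-0.035836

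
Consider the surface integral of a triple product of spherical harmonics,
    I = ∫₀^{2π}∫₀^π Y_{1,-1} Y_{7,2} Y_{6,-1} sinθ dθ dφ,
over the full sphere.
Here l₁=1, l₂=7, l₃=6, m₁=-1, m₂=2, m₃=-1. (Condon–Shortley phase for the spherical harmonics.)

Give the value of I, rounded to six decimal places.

0.209937

m-sum 0 ✓  L=14 even ✓  6≤6≤8 ✓
Π(2lᵢ+1) = 3×15×13 = 585
triangle coeff Δ(1,7,6) = 1/1365
Σ_t [1,1]: t=1:−1/518400 = -1/518400
(3j)²=7/195 [(1 7 6; 0 0 0)], sign=-1
Σ_t [2,2]: t=2:+1/1209600 = 1/1209600
(3j)²=12/455 [(1 7 6; -1 2 -1)], sign=-1
⇒ 4πI² = 36/65
I = (+1)√(36/65/(4π)) = 0.20993732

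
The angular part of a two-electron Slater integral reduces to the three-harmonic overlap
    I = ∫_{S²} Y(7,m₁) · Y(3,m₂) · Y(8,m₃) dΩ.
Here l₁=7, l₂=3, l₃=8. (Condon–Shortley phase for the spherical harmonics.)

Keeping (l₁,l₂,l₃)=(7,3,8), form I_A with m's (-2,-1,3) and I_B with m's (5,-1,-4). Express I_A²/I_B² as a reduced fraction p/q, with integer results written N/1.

1320/1849

Same 7,3,8: normalisation and zero-m 3j drop out of the ratio.
A: Δ: 2! 12! 4! / 19! → 1/5290740; sum: t=0:+1/17418240 t=1:−1/5806080 t=2:+1/29030400 = -1/12441600; 3j²(7 3 8; -2 -1 3) = Δ·Π!·Σ² = 154/12597  (sign +1)
B: Δ: 2! 12! 4! / 19! → 1/5290740; sum: t=0:+1/58060800 t=1:−1/239500800 t=2:+1/22992076800 = 43/3284582400; 3j²(7 3 8; 5 -1 -4) = Δ·Π!·Σ² = 12943/755820  (sign +1)
I_A²/I_B² = (154/12597)/(12943/755820) = 1320/1849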